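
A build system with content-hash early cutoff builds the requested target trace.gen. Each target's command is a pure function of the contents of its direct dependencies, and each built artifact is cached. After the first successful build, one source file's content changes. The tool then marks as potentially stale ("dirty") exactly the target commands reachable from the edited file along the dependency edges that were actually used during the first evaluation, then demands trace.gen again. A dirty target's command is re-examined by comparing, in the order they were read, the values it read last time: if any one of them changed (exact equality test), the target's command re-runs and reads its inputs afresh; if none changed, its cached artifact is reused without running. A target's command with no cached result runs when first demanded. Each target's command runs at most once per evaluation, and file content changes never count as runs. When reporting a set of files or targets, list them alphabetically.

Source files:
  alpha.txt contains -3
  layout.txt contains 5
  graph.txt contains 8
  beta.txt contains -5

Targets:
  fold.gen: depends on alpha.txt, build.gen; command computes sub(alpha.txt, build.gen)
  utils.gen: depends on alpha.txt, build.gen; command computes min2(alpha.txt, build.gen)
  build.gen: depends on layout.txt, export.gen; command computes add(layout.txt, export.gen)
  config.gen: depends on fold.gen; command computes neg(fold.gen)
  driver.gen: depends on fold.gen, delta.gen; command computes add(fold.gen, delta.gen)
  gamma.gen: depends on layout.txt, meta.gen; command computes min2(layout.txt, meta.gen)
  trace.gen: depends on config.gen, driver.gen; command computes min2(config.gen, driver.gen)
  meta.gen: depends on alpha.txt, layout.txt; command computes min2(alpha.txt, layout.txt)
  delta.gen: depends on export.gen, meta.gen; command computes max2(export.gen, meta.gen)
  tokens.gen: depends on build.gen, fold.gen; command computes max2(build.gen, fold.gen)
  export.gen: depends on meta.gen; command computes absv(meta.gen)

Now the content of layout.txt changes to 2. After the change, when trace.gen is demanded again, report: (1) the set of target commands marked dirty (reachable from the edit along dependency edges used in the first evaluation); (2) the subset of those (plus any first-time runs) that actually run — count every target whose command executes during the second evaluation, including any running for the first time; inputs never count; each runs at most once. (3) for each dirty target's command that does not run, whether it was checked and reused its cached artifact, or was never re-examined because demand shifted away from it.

First evaluation (everything demanded from the output):
  meta.gen = min2(-3, 5) = -3
  export.gen = absv(-3) = 3
  build.gen = add(5, 3) = 8
  delta.gen = max2(3, -3) = 3
  fold.gen = sub(-3, 8) = -11
  config.gen = neg(-11) = 11
  driver.gen = add(-11, 3) = -8
  trace.gen = min2(11, -8) = -8

Propagation after the edit:
  meta.gen: runs — layout.txt 5->2; result -3 (same value as before).
  export.gen: checked — values it read are unchanged (meta.gen unchanged); reused cached 3 without running.
  build.gen: runs — layout.txt 5->2; result 5.
  delta.gen: checked — values it read are unchanged (export.gen unchanged, meta.gen unchanged); reused cached 3 without running.
  fold.gen: runs — build.gen 8->5; result -8.
  config.gen: runs — fold.gen -11->-8; result 8.
  driver.gen: runs — fold.gen -11->-8; result -5.
  trace.gen: runs — config.gen 11->8; driver.gen -8->-5; result -5.

Key observation: the cutoff stops propagation at export.gen — its inputs' values are unchanged, so it reuses its cache.

Marked dirty: build.gen, config.gen, delta.gen, driver.gen, export.gen, fold.gen, meta.gen, trace.gen.
Target commands that run: build.gen, config.gen, driver.gen, fold.gen, meta.gen, trace.gen — 6 in total.
Checked but reused from cache: delta.gen, export.gen.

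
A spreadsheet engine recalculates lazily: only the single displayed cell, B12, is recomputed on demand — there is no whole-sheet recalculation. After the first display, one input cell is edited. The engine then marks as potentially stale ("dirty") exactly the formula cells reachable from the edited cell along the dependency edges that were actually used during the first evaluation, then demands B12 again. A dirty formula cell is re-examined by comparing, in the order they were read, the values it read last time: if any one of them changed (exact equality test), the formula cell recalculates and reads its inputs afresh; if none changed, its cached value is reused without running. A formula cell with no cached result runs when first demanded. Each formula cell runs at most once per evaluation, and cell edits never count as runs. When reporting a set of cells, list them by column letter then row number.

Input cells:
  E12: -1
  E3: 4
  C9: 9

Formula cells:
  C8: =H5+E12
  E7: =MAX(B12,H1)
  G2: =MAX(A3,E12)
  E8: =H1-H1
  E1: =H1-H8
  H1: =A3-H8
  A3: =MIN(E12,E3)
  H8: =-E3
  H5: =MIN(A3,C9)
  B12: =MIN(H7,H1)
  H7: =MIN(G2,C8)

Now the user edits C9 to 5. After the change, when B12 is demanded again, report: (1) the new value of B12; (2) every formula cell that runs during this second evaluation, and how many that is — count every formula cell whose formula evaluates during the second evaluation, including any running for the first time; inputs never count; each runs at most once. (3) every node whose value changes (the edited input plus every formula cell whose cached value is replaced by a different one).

First evaluation (everything demanded from the output):
  A3 = MIN(-1, 4) = -1
  G2 = MAX(-1, -1) = -1
  H5 = MIN(-1, 9) = -1
  C8 = -1 + -1 = -2
  H7 = MIN(-1, -2) = -2
  H8 = -(4) = -4
  H1 = -1 - -4 = 3
  B12 = MIN(-2, 3) = -2

Propagation after the edit:
  H5: runs — C9 9->5; result -1 (same value as before).
  C8: checked — values it read are unchanged (H5 unchanged, E12 unchanged); reused cached -2 without running.
  H7: checked — values it read are unchanged (G2 unchanged, C8 unchanged); reused cached -2 without running.
  B12: checked — values it read are unchanged (H7 unchanged, H1 unchanged); reused cached -2 without running.

Key observation: the change is absorbed at H5 — it re-runs but produces the same value, and the output's value is unchanged.

New value of B12: -2.
Formula cells that run: H5 — 1 in total.
Values that change: C9.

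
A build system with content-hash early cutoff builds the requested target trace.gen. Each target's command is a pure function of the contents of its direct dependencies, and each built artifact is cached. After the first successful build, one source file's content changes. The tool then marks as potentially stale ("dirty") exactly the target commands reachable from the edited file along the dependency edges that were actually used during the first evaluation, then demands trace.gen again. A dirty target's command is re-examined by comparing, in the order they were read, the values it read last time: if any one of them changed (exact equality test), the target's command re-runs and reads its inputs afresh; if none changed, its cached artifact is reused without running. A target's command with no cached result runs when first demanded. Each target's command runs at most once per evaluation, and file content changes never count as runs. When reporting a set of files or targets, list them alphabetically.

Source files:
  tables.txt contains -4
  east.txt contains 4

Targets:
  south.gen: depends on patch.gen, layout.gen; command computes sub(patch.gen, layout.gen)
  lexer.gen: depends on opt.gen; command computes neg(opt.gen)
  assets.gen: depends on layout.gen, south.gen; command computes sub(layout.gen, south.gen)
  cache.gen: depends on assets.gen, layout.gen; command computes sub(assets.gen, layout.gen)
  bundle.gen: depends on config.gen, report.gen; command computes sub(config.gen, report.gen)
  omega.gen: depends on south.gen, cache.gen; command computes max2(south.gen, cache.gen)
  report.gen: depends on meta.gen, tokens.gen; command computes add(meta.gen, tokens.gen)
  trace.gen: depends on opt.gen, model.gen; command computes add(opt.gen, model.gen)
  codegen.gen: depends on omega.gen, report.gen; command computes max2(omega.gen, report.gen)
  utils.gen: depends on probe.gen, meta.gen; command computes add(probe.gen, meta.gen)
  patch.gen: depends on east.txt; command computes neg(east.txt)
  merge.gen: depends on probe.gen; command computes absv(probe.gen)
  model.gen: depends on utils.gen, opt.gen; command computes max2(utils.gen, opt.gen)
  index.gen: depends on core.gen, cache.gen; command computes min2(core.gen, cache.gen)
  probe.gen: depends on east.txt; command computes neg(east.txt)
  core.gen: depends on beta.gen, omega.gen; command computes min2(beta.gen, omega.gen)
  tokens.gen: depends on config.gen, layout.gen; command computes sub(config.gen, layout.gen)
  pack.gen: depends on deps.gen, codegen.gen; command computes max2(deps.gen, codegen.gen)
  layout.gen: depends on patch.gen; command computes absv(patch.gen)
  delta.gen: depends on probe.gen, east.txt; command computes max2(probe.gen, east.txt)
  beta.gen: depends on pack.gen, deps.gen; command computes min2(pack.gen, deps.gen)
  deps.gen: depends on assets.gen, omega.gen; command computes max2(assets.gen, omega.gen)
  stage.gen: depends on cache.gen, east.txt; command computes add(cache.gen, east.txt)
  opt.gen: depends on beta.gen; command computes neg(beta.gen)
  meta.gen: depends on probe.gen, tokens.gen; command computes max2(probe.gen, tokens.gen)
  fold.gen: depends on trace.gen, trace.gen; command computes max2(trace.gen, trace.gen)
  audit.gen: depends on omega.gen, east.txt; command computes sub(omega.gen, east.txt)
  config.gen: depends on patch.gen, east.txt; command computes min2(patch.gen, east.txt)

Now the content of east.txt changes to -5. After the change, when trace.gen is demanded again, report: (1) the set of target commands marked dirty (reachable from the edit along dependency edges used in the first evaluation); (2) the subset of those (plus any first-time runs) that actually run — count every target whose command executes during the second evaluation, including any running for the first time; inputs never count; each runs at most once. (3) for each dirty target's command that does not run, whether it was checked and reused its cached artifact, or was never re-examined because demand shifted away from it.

First evaluation (everything demanded from the output):
  patch.gen = neg(4) = -4
  config.gen = min2(-4, 4) = -4
  layout.gen = absv(-4) = 4
  probe.gen = neg(4) = -4
  south.gen = sub(-4, 4) = -8
  assets.gen = sub(4, -8) = 12
  cache.gen = sub(12, 4) = 8
  omega.gen = max2(-8, 8) = 8
  deps.gen = max2(12, 8) = 12
  tokens.gen = sub(-4, 4) = -8
  meta.gen = max2(-4, -8) = -4
  report.gen = add(-4, -8) = -12
  codegen.gen = max2(8, -12) = 8
  pack.gen = max2(12, 8) = 12
  beta.gen = min2(12, 12) = 12
  opt.gen = neg(12) = -12
  utils.gen = add(-4, -4) = -8
  model.gen = max2(-8, -12) = -8
  trace.gen = add(-12, -8) = -20

Propagation after the edit:
  patch.gen: runs — east.txt 4->-5; result 5.
  config.gen: runs — patch.gen -4->5; east.txt 4->-5; result -5.
  layout.gen: runs — patch.gen -4->5; result 5.
  probe.gen: runs — east.txt 4->-5; result 5.
  south.gen: runs — patch.gen -4->5; layout.gen 4->5; result 0.
  assets.gen: runs — layout.gen 4->5; south.gen -8->0; result 5.
  cache.gen: runs — assets.gen 12->5; layout.gen 4->5; result 0.
  omega.gen: runs — south.gen -8->0; cache.gen 8->0; result 0.
  deps.gen: runs — assets.gen 12->5; omega.gen 8->0; result 5.
  tokens.gen: runs — config.gen -4->-5; layout.gen 4->5; result -10.
  meta.gen: runs — probe.gen -4->5; tokens.gen -8->-10; result 5.
  report.gen: runs — meta.gen -4->5; tokens.gen -8->-10; result -5.
  codegen.gen: runs — omega.gen 8->0; report.gen -12->-5; result 0.
  pack.gen: runs — deps.gen 12->5; codegen.gen 8->0; result 5.
  beta.gen: runs — pack.gen 12->5; deps.gen 12->5; result 5.
  opt.gen: runs — beta.gen 12->5; result -5.
  utils.gen: runs — probe.gen -4->5; meta.gen -4->5; result 10.
  model.gen: runs — utils.gen -8->10; opt.gen -12->-5; result 10.
  trace.gen: runs — opt.gen -12->-5; model.gen -8->10; result 5.

Marked dirty: assets.gen, beta.gen, cache.gen, codegen.gen, config.gen, deps.gen, layout.gen, meta.gen, model.gen, omega.gen, opt.gen, pack.gen, patch.gen, probe.gen, report.gen, south.gen, tokens.gen, trace.gen, utils.gen.
Target commands that run: assets.gen, beta.gen, cache.gen, codegen.gen, config.gen, deps.gen, layout.gen, meta.gen, model.gen, omega.gen, opt.gen, pack.gen, patch.gen, probe.gen, report.gen, south.gen, tokens.gen, trace.gen, utils.gen — 19 in total.
Every dirty target's command ran.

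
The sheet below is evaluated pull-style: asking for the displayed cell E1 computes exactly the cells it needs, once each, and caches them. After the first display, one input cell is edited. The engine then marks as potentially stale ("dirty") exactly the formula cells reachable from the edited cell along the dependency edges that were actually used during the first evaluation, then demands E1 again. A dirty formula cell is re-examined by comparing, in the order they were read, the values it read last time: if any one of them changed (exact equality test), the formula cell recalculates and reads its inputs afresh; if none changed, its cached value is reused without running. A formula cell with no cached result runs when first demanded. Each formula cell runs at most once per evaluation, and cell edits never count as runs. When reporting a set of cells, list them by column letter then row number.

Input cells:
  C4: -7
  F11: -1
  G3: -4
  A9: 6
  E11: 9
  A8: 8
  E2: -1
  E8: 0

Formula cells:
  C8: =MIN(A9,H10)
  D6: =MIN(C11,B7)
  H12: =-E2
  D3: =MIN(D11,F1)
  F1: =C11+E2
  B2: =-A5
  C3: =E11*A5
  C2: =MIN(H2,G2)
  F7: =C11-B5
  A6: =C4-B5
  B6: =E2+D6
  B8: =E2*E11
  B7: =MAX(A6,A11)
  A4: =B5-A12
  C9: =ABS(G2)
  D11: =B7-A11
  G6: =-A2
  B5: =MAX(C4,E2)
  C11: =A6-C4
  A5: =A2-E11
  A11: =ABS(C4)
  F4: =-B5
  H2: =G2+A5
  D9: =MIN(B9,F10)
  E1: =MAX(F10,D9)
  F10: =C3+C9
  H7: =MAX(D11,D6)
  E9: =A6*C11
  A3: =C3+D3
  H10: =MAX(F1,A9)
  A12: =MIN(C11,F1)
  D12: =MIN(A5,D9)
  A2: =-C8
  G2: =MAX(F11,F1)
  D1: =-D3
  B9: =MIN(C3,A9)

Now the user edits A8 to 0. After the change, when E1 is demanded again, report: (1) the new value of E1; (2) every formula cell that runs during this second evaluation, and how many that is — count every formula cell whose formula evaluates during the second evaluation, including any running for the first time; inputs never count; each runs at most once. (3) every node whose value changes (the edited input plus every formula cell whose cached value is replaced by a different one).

First demand of the output computes:
  B5 = MAX(-7, -1) = -1
  A6 = -7 - -1 = -6
  C11 = -6 - -7 = 1
  F1 = 1 + -1 = 0
  G2 = MAX(-1, 0) = 0
  C9 = ABS(0) = 0
  H10 = MAX(0, 6) = 6
  C8 = MIN(6, 6) = 6
  A2 = -(6) = -6
  A5 = -6 - 9 = -15
  C3 = 9 * -15 = -135
  B9 = MIN(-135, 6) = -135
  F10 = -135 + 0 = -135
  D9 = MIN(-135, -135) = -135
  E1 = MAX(-135, -135) = -135

After the edit, cleaning proceeds:
  no node depends on A8 at all; the second demand re-runs nothing.

Note the shortcut — nothing in the graph depends on A8 at all, so no recomputation happens.

Demanding E1 again yields -135.
0 formula cells run: none.
The nodes whose values change: A8.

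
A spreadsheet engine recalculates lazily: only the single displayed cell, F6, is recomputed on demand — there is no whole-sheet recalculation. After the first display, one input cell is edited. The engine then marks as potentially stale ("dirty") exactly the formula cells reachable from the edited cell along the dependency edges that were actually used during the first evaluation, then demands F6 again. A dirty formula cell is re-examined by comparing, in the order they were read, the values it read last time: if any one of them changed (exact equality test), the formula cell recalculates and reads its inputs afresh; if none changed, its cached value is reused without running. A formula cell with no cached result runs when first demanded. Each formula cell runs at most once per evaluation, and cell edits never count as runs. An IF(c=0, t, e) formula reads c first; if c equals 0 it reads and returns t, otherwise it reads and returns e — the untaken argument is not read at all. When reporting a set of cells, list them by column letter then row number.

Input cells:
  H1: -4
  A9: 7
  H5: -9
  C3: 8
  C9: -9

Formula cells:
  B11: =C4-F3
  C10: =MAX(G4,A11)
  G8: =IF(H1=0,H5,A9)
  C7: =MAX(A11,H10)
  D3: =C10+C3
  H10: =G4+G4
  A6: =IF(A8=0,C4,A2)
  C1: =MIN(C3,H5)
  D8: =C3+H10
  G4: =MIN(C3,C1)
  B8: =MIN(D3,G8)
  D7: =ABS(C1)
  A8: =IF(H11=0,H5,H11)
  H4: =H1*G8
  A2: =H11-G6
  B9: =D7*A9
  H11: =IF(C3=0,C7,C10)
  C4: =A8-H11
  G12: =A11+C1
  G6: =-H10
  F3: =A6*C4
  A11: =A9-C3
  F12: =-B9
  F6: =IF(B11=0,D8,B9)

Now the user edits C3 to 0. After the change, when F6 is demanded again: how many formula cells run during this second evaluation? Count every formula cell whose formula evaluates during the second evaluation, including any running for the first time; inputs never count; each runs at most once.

First evaluation (everything demanded from the output):
  A11 = 7 - 8 = -1
  C1 = MIN(8, -9) = -9
  G4 = MIN(8, -9) = -9
  C10 = MAX(-9, -1) = -1
  H10 = -9 + -9 = -18
  D8 = 8 + -18 = -10
  G6 = -(-18) = 18
  H11 = IF(C3=0: C3=8 -> else branch C10) = -1
  A2 = -1 - 18 = -19
  A8 = IF(H11=0: H11=-1 -> else branch H11) = -1
  C4 = -1 - -1 = 0
  A6 = IF(A8=0: A8=-1 -> else branch A2) = -19
  F3 = -19 * 0 = 0
  B11 = 0 - 0 = 0
  F6 = IF(B11=0: B11=0 -> then branch D8) = -10

Propagation after the edit:
  A11: runs — C3 8->0; result 7.
  C1: runs — C3 8->0; result -9 (same value as before).
  G4: runs — C3 8->0; result -9 (same value as before).
  C10: marked dirty but never re-examined — demand shifted away from it.
  H10: checked — values it read are unchanged (G4 unchanged, G4 unchanged); reused cached -18 without running.
  C7: demanded for the first time — runs, produces 7.
  D8: runs — C3 8->0; result -18.
  G6: checked — values it read are unchanged (H10 unchanged); reused cached 18 without running.
  H11: runs — C3 8->0; result 7.
  A2: runs — H11 -1->7; result -11.
  A8: runs — H11 -1->7; H11 -1->7; result 7.
  C4: runs — A8 -1->7; H11 -1->7; result 0 (same value as before).
  A6: runs — A8 -1->7; A2 -19->-11; result -11.
  F3: runs — A6 -19->-11; result 0 (same value as before).
  B11: checked — values it read are unchanged (C4 unchanged, F3 unchanged); reused cached 0 without running.
  F6: runs — D8 -10->-18; result -18.

Key observation: a condition flipped, so demand moved to the other branch — C10 is never re-examined.

Formula cells that run: A2, A6, A8, A11, C1, C4, C7, D8, F3, F6, G4, H11 — 12 in total.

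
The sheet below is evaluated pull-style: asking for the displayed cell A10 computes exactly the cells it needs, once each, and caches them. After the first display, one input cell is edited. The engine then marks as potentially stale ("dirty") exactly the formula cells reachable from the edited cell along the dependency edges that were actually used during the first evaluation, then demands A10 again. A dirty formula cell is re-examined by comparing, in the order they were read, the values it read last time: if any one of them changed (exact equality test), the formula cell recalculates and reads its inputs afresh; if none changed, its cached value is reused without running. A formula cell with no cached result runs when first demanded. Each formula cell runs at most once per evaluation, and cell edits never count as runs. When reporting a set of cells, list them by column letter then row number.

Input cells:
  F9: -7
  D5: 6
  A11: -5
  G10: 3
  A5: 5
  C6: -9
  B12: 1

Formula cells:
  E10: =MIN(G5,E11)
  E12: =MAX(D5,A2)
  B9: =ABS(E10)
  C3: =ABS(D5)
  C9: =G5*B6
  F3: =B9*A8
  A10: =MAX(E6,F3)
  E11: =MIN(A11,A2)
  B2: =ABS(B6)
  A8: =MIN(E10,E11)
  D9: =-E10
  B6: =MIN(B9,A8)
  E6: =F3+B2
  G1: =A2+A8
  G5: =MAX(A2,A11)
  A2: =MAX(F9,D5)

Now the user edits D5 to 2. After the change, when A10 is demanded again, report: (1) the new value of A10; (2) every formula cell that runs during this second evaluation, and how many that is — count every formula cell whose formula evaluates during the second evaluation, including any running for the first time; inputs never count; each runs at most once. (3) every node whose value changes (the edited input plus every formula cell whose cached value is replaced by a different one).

Demanding A10 again yields -20.
4 formula cells run: A2, E10, E11, G5.
The nodes whose values change: A2, D5, G5.
Note where the cutoff bites: A8 is checked, finds nothing changed, and keeps its cache.

First demand of the output computes:
  A2 = MAX(-7, 6) = 6
  E11 = MIN(-5, 6) = -5
  G5 = MAX(6, -5) = 6
  E10 = MIN(6, -5) = -5
  A8 = MIN(-5, -5) = -5
  B9 = ABS(-5) = 5
  B6 = MIN(5, -5) = -5
  B2 = ABS(-5) = 5
  F3 = 5 * -5 = -25
  E6 = -25 + 5 = -20
  A10 = MAX(-20, -25) = -20

After the edit, cleaning proceeds:
  A2: a read changed (D5 6->2) — executes, giving 2.
  E11: a read changed (A2 6->2) — executes, giving -5 — identical to its old value.
  G5: a read changed (A2 6->2) — executes, giving 2.
  E10: a read changed (G5 6->2) — executes, giving -5 — identical to its old value.
  A8: dirty, but its reads are unchanged (E10 unchanged, E11 unchanged); cached -5 stands.
  B9: dirty, but its reads are unchanged (E10 unchanged); cached 5 stands.
  B6: dirty, but its reads are unchanged (B9 unchanged, A8 unchanged); cached -5 stands.
  B2: dirty, but its reads are unchanged (B6 unchanged); cached 5 stands.
  F3: dirty, but its reads are unchanged (B9 unchanged, A8 unchanged); cached -25 stands.
  E6: dirty, but its reads are unchanged (F3 unchanged, B2 unchanged); cached -20 stands.
  A10: dirty, but its reads are unchanged (E6 unchanged, F3 unchanged); cached -20 stands.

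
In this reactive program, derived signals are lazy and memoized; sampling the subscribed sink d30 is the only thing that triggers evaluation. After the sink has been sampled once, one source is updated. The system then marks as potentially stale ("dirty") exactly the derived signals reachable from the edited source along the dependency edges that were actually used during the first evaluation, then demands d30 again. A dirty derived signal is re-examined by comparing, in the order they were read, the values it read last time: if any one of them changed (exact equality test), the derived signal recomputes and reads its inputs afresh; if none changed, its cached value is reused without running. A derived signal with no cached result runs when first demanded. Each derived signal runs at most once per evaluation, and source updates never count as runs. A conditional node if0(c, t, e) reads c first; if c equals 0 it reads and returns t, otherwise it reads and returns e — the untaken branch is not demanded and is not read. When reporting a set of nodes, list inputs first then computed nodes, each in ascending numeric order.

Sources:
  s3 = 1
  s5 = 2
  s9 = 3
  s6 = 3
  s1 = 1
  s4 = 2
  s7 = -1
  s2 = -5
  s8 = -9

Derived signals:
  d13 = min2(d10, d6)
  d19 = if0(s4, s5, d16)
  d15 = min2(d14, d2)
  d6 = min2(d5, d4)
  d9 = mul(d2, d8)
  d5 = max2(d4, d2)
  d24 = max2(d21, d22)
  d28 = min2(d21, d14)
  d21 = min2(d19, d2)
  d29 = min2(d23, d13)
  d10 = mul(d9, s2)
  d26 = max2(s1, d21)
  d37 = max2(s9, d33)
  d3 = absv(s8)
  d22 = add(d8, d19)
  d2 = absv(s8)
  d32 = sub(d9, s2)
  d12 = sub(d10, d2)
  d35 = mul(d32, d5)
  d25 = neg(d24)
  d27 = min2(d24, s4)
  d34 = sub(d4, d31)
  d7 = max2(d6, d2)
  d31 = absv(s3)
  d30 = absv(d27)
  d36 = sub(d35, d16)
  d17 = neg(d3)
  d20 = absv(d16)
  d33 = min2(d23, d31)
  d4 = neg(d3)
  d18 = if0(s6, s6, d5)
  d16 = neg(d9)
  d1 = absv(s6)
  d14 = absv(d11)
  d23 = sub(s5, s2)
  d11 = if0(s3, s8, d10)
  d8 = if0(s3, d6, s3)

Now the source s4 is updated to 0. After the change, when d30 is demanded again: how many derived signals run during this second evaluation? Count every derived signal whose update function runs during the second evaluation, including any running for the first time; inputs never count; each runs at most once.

6 derived signals run: d19, d21, d22, d24, d27, d30.

First demand of the output computes:
  d2 = absv(-9) = 9
  d8 = if0(s3=1 -> else branch s3) = 1
  d9 = mul(9, 1) = 9
  d16 = neg(9) = -9
  d19 = if0(s4=2 -> else branch d16) = -9
  d21 = min2(-9, 9) = -9
  d22 = add(1, -9) = -8
  d24 = max2(-9, -8) = -8
  d27 = min2(-8, 2) = -8
  d30 = absv(-8) = 8

After the edit, cleaning proceeds:
  d19: a read changed (s4 2->0) — executes, giving 2.
  d21: a read changed (d19 -9->2) — executes, giving 2.
  d22: a read changed (d19 -9->2) — executes, giving 3.
  d24: a read changed (d21 -9->2; d22 -8->3) — executes, giving 3.
  d27: a read changed (d24 -8->3; s4 2->0) — executes, giving 0.
  d30: a read changed (d27 -8->0) — executes, giving 0.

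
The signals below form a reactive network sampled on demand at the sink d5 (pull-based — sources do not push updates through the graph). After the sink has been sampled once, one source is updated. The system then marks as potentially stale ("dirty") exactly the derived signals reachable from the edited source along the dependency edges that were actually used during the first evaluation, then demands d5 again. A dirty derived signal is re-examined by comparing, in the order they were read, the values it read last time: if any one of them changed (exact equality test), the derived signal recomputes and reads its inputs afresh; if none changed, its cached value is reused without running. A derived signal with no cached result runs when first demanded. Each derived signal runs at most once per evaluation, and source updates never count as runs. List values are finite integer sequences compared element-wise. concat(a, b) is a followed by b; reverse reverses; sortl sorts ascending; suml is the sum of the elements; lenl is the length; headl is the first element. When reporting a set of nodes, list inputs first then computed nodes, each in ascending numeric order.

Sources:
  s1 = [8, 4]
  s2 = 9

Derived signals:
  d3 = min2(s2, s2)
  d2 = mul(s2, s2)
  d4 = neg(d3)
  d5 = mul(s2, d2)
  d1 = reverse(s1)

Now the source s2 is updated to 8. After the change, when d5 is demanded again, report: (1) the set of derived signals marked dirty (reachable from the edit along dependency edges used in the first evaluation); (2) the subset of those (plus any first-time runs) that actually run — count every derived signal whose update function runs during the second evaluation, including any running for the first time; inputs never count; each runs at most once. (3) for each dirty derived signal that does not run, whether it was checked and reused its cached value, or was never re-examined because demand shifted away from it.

Initial pass — values computed on the first demand:
  d2 = mul(9, 9) = 81
  d5 = mul(9, 81) = 729

Second demand — change propagation:
  d2: re-runs because s2 9->8; s2 9->8; new result 64.
  d5: re-runs because s2 9->8; d2 81->64; new result 512.

Dirty set: d2, d5.
Run set: d2, d5 (2 run).
All dirty derived signals ended up running.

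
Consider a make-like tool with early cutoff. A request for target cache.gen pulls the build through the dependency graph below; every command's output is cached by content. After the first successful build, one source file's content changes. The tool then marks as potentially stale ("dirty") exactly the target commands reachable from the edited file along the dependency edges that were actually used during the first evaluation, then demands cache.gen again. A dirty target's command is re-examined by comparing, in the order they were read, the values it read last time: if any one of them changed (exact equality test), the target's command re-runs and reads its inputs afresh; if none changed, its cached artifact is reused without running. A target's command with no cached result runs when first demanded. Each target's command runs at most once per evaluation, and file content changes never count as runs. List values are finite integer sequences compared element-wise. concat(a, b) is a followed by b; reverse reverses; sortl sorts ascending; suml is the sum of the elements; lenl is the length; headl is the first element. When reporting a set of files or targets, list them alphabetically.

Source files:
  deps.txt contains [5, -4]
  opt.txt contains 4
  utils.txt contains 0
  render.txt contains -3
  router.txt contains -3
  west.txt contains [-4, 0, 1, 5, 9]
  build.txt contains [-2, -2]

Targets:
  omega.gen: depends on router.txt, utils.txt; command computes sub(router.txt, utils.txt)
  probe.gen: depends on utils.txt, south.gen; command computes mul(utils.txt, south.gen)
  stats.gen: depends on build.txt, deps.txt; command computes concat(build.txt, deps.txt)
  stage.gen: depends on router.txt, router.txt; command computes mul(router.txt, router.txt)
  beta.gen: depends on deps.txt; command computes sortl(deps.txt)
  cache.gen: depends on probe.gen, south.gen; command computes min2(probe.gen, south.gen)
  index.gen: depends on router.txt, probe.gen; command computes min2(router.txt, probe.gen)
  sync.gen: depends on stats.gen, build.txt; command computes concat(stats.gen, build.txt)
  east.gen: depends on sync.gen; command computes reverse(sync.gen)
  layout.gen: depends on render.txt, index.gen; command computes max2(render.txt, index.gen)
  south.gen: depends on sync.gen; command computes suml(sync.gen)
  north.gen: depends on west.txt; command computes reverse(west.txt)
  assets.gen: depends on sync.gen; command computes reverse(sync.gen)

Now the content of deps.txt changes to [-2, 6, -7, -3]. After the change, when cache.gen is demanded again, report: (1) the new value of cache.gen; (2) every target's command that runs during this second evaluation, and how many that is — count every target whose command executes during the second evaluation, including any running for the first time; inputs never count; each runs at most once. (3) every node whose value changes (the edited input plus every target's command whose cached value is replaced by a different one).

First demand of the output computes:
  stats.gen = concat([-2, -2], [5, -4]) = [-2, -2, 5, -4]
  sync.gen = concat([-2, -2, 5, -4], [-2, -2]) = [-2, -2, 5, -4, -2, -2]
  south.gen = suml([-2, -2, 5, -4, -2, -2]) = -7
  probe.gen = mul(0, -7) = 0
  cache.gen = min2(0, -7) = -7

After the edit, cleaning proceeds:
  stats.gen: a read changed (deps.txt [5, -4]->[-2, 6, -7, -3]) — executes, giving [-2, -2, -2, 6, -7, -3].
  sync.gen: a read changed (stats.gen [-2, -2, 5, -4]->[-2, -2, -2, 6, -7, -3]) — executes, giving [-2, -2, -2, 6, -7, -3, -2, -2].
  south.gen: a read changed (sync.gen [-2, -2, 5, -4, -2, -2]->[-2, -2, -2, 6, -7, -3, -2, -2]) — executes, giving -14.
  probe.gen: a read changed (south.gen -7->-14) — executes, giving 0 — identical to its old value.
  cache.gen: a read changed (south.gen -7->-14) — executes, giving -14.

Demanding cache.gen again yields -14.
5 target commands run: cache.gen, probe.gen, south.gen, stats.gen, sync.gen.
The nodes whose values change: cache.gen, deps.txt, south.gen, stats.gen, sync.gen.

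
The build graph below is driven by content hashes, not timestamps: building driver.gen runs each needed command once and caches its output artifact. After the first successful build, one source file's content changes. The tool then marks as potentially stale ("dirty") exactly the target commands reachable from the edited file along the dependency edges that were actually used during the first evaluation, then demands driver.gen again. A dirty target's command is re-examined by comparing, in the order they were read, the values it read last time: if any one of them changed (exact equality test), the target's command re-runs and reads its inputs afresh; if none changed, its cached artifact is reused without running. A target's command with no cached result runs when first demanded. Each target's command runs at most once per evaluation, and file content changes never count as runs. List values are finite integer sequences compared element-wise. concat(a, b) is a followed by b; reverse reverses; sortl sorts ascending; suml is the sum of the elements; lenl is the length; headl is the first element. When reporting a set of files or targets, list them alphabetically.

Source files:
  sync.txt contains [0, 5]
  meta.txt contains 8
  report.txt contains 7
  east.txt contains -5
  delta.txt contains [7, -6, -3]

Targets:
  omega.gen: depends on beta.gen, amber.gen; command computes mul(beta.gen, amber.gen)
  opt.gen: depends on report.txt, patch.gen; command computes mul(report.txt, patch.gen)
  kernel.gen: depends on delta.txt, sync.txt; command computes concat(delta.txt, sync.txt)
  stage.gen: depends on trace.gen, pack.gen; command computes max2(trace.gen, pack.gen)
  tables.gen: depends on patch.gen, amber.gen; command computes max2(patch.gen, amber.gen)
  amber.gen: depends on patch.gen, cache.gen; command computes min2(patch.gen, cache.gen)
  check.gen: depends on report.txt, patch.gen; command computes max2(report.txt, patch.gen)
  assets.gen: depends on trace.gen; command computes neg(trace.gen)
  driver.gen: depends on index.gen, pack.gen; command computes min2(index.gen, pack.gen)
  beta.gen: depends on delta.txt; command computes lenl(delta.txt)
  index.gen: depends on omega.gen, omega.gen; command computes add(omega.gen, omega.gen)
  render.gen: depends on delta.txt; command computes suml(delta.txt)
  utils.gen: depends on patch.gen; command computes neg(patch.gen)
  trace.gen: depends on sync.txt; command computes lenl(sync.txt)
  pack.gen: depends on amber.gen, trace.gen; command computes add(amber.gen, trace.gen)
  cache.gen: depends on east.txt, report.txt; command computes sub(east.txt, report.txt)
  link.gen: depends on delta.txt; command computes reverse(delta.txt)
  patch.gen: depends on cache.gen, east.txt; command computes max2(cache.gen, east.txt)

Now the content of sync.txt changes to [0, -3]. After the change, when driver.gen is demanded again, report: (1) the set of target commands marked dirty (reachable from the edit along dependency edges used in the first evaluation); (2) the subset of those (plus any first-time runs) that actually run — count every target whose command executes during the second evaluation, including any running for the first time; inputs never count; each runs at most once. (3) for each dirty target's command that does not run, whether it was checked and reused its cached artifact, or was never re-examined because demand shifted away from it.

Dirty set: driver.gen, pack.gen, trace.gen.
Run set: trace.gen (1 run).
Re-examined without running (cache reused): driver.gen, pack.gen.
The important point: trace.gen recomputes to an identical value, and the output ends up unchanged.

Initial pass — values computed on the first demand:
  beta.gen = lenl([7, -6, -3]) = 3
  cache.gen = sub(-5, 7) = -12
  patch.gen = max2(-12, -5) = -5
  amber.gen = min2(-5, -12) = -12
  omega.gen = mul(3, -12) = -36
  index.gen = add(-36, -36) = -72
  trace.gen = lenl([0, 5]) = 2
  pack.gen = add(-12, 2) = -10
  driver.gen = min2(-72, -10) = -72

Second demand — change propagation:
  trace.gen: re-runs because sync.txt [0, 5]->[0, -3]; new result 2 (unchanged).
  pack.gen: re-examined; everything it read last time is the same (amber.gen unchanged, trace.gen unchanged) — cache -10 kept, no run.
  driver.gen: re-examined; everything it read last time is the same (index.gen unchanged, pack.gen unchanged) — cache -72 kept, no run.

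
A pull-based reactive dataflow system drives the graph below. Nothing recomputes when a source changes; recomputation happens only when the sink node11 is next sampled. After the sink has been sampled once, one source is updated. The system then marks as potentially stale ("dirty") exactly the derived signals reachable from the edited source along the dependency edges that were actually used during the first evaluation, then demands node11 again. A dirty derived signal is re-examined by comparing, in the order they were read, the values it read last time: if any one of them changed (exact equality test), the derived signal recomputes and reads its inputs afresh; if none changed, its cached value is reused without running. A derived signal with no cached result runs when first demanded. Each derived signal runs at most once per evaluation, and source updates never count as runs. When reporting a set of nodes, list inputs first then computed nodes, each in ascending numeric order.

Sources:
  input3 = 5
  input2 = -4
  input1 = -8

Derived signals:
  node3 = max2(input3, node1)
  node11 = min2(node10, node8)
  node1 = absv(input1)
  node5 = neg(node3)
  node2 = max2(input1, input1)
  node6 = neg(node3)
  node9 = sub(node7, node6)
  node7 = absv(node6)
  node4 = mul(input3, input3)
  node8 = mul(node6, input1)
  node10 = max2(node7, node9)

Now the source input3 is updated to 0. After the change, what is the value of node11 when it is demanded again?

New value of node11: 16.
Key observation: the change is absorbed at node3 — it re-runs but produces the same value, and the output's value is unchanged.

First evaluation (everything demanded from the output):
  node1 = absv(-8) = 8
  node3 = max2(5, 8) = 8
  node6 = neg(8) = -8
  node7 = absv(-8) = 8
  node8 = mul(-8, -8) = 64
  node9 = sub(8, -8) = 16
  node10 = max2(8, 16) = 16
  node11 = min2(16, 64) = 16

Propagation after the edit:
  node3: runs — input3 5->0; result 8 (same value as before).
  node6: checked — values it read are unchanged (node3 unchanged); reused cached -8 without running.
  node7: checked — values it read are unchanged (node6 unchanged); reused cached 8 without running.
  node8: checked — values it read are unchanged (node6 unchanged, input1 unchanged); reused cached 64 without running.
  node9: checked — values it read are unchanged (node7 unchanged, node6 unchanged); reused cached 16 without running.
  node10: checked — values it read are unchanged (node7 unchanged, node9 unchanged); reused cached 16 without running.
  node11: checked — values it read are unchanged (node10 unchanged, node8 unchanged); reused cached 16 without running.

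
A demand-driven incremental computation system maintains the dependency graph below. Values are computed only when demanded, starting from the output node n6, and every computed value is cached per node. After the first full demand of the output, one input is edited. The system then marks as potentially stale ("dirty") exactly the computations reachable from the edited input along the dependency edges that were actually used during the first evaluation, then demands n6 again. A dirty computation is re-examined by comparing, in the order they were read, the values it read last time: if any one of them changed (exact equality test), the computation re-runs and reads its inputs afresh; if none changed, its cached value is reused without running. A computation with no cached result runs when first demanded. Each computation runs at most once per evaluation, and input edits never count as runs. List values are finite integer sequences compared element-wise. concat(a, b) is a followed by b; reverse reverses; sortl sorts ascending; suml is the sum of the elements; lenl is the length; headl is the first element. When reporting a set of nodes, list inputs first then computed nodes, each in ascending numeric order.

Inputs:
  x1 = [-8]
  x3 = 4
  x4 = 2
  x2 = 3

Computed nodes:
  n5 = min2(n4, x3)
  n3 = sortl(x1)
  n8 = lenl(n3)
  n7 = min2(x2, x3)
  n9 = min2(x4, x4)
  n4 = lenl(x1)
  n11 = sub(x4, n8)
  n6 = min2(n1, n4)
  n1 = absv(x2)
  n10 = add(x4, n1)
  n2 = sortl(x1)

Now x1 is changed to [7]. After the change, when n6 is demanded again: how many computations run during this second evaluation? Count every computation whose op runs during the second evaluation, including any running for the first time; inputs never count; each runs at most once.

Computations that run: n4 — 1 in total.
Key observation: the change is absorbed at n4 — it re-runs but produces the same value, and the output's value is unchanged.

First evaluation (everything demanded from the output):
  n1 = absv(3) = 3
  n4 = lenl([-8]) = 1
  n6 = min2(3, 1) = 1

Propagation after the edit:
  n4: runs — x1 [-8]->[7]; result 1 (same value as before).
  n6: checked — values it read are unchanged (n1 unchanged, n4 unchanged); reused cached 1 without running.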